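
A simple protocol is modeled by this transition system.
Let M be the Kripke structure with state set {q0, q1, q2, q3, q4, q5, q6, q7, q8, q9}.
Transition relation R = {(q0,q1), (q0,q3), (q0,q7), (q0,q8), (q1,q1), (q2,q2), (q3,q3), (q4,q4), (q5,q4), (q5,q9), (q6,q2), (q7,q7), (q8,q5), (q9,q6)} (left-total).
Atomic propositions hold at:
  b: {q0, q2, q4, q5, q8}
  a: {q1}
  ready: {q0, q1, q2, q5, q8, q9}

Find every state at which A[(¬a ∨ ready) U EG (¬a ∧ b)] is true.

{q0, q2, q4, q5, q6, q8, q9}

Sat(¬a) = {q0, q2, q3, q4, q5, q6, q7, q8, q9}
Sat(¬a ∨ ready) = {q0, q1, q2, q3, q4, q5, q6, q7, q8, q9}
Sat(¬a ∧ b) = {q0, q2, q4, q5, q8}
EG (¬a ∧ b): greatest fixpoint, start Z0 = {q0, q2, q4, q5, q8}, keep only states in Sat with some successor in Z. Already a fixed point.
Sat(EG (¬a ∧ b)) = {q0, q2, q4, q5, q8}
A[(¬a ∨ ready) U EG (¬a ∧ b)]: least fixpoint, start Z0 = Sat(EG (¬a ∧ b)) = {q0, q2, q4, q5, q8}, add states in Sat(¬a ∨ ready) with every successor in Z. Z1 = {q0, q2, q4, q5, q6, q8}; Z2 = {q0, q2, q4, q5, q6, q8, q9}; fixed.
Sat(A[(¬a ∨ ready) U EG (¬a ∧ b)]) = {q0, q2, q4, q5, q6, q8, q9}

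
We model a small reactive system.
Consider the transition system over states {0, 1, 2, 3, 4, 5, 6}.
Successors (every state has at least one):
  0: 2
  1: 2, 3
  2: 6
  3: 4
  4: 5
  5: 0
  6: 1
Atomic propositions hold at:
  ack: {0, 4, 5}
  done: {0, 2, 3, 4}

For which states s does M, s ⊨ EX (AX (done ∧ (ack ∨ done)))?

{1, 4, 5, 6}

Sat(ack ∨ done) = {0, 2, 3, 4, 5}
Sat(done ∧ (ack ∨ done)) = {0, 2, 3, 4}
Sat(AX (done ∧ (ack ∨ done))) = {s : every successor in {0, 2, 3, 4}} = {0, 1, 3, 5}
Sat(EX (AX (done ∧ (ack ∨ done)))) = {s : some successor in {0, 1, 3, 5}} = {1, 4, 5, 6}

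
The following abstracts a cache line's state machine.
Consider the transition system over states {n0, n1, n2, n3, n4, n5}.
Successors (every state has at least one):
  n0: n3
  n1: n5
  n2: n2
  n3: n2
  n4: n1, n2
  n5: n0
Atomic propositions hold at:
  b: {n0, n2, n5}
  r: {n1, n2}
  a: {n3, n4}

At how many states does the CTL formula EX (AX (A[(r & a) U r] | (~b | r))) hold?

Sat(r & a) = ∅
A[(r & a) U r]: least fixpoint, start Z0 = Sat(r) = {n1, n2}, add states in Sat(r & a) with every successor in Z. Already a fixed point.
Sat(A[(r & a) U r]) = {n1, n2}
Sat(~b) = {n1, n3, n4}
Sat(~b | r) = {n1, n2, n3, n4}
Sat(A[(r & a) U r] | (~b | r)) = {n1, n2, n3, n4}
Sat(AX (A[(r & a) U r] | (~b | r))) = {s : every successor in {n1, n2, n3, n4}} = {n0, n2, n3, n4}
Sat(EX (AX (A[(r & a) U r] | (~b | r)))) = {s : some successor in {n0, n2, n3, n4}} = {n0, n2, n3, n4, n5}
|Sat(EX (AX (A[(r & a) U r] | (~b | r))))| = |{n0, n2, n3, n4, n5}| = 5.

5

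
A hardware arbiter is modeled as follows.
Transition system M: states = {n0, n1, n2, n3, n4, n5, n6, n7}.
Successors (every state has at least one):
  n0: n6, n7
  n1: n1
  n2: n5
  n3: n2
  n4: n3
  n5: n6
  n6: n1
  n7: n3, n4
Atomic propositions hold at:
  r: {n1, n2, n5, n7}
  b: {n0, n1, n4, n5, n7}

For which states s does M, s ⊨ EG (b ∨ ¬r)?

Sat(¬r) = {n0, n3, n4, n6}
Sat(b ∨ ¬r) = {n0, n1, n3, n4, n5, n6, n7}
EG (b ∨ ¬r): greatest fixpoint, start Z0 = {n0, n1, n3, n4, n5, n6, n7}, keep only states in Sat with some successor in Z. Z1 = {n0, n1, n4, n5, n6, n7}; Z2 = {n0, n1, n5, n6, n7}; Z3 = {n0, n1, n5, n6}; fixed.
Sat(EG (b ∨ ¬r)) = {n0, n1, n5, n6}

{n0, n1, n5, n6}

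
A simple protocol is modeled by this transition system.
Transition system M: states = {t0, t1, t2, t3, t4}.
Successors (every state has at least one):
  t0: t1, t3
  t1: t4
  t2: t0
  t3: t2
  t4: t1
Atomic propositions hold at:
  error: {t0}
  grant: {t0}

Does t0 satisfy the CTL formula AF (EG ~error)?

Sat(~error) = {t1, t2, t3, t4}
EG ~error: greatest fixpoint, start Z0 = {t1, t2, t3, t4}, keep only states in Sat with some successor in Z. Z1 = {t1, t3, t4}; Z2 = {t1, t4}; fixed.
Sat(EG ~error) = {t1, t4}
AF (EG ~error): least fixpoint, start Z0 = {t1, t4}, add states with every successor in Z. Already a fixed point.
Sat(AF (EG ~error)) = {t1, t4}
t0 ∉ Sat(AF (EG ~error)) = {t1, t4}, so the formula does not hold at t0.

No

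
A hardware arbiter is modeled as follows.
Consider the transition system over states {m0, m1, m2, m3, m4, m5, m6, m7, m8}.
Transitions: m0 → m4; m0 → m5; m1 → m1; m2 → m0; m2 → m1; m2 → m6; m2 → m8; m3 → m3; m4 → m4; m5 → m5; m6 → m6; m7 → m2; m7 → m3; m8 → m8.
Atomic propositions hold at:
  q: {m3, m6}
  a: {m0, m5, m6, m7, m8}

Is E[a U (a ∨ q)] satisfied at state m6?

Yes

Sat(a ∨ q) = {m0, m3, m5, m6, m7, m8}
E[a U (a ∨ q)]: least fixpoint, start Z0 = Sat((a ∨ q)) = {m0, m3, m5, m6, m7, m8}, add states in Sat(a) with some successor in Z. Already a fixed point.
Sat(E[a U (a ∨ q)]) = {m0, m3, m5, m6, m7, m8}
m6 ∈ Sat(E[a U (a ∨ q)]) = {m0, m3, m5, m6, m7, m8}, so the formula holds at m6.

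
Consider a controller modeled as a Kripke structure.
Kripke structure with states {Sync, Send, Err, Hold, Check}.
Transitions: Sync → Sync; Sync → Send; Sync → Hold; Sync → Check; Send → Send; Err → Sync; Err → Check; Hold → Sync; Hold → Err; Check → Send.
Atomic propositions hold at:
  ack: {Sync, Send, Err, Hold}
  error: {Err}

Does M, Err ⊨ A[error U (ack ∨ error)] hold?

Yes

Sat(ack ∨ error) = {Sync, Send, Err, Hold}
A[error U (ack ∨ error)]: least fixpoint, start Z0 = Sat((ack ∨ error)) = {Sync, Send, Err, Hold}, add states in Sat(error) with every successor in Z. Already a fixed point.
Sat(A[error U (ack ∨ error)]) = {Sync, Send, Err, Hold}
Err ∈ Sat(A[error U (ack ∨ error)]) = {Sync, Send, Err, Hold}, so the formula holds at Err.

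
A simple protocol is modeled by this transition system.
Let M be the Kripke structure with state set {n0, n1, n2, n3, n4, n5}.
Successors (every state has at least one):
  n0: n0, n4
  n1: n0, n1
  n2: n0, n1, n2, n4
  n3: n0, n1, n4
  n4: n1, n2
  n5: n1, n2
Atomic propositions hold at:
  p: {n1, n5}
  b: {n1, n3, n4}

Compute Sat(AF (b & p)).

Sat(b & p) = {n1}
AF (b & p): least fixpoint, start Z0 = {n1}, add states with every successor in Z. Already a fixed point.
Sat(AF (b & p)) = {n1}

{n1}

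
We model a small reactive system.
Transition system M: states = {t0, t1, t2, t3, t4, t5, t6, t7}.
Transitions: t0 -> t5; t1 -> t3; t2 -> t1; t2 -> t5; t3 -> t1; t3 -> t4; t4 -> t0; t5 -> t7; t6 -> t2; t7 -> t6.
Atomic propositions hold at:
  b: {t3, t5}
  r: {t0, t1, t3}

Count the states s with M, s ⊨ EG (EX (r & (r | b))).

Sat(r | b) = {t0, t1, t3, t5}
Sat(r & (r | b)) = {t0, t1, t3}
Sat(EX (r & (r | b))) = {s : some successor in {t0, t1, t3}} = {t1, t2, t3, t4}
EG (EX (r & (r | b))): greatest fixpoint, start Z0 = {t1, t2, t3, t4}, keep only states in Sat with some successor in Z. Z1 = {t1, t2, t3}; fixed.
Sat(EG (EX (r & (r | b)))) = {t1, t2, t3}
|Sat(EG (EX (r & (r | b))))| = |{t1, t2, t3}| = 3.

3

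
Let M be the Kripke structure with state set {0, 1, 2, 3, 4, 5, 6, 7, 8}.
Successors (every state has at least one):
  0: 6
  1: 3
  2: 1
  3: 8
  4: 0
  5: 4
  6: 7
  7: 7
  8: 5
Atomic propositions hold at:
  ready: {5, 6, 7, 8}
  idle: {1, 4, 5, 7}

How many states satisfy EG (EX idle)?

2

Sat(EX idle) = {s : some successor in {1, 4, 5, 7}} = {2, 5, 6, 7, 8}
EG (EX idle): greatest fixpoint, start Z0 = {2, 5, 6, 7, 8}, keep only states in Sat with some successor in Z. Z1 = {6, 7, 8}; Z2 = {6, 7}; fixed.
Sat(EG (EX idle)) = {6, 7}
|Sat(EG (EX idle))| = |{6, 7}| = 2.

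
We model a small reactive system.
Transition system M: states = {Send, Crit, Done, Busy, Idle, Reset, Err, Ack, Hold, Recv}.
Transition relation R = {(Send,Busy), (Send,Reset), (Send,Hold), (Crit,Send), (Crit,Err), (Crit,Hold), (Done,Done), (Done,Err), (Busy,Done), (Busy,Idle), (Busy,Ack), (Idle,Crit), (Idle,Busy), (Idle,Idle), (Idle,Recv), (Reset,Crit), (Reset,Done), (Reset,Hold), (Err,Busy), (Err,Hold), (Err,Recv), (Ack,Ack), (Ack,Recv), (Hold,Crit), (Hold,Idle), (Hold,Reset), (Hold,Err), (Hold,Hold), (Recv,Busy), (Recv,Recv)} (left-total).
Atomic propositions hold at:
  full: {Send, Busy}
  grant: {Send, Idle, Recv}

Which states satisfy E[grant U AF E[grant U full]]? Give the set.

E[grant U full]: least fixpoint, start Z0 = Sat(full) = {Send, Busy}, add states in Sat(grant) with some successor in Z. Z1 = {Send, Busy, Idle, Recv}; fixed.
Sat(E[grant U full]) = {Send, Busy, Idle, Recv}
AF E[grant U full]: least fixpoint, start Z0 = {Send, Busy, Idle, Recv}, add states with every successor in Z. Already a fixed point.
Sat(AF E[grant U full]) = {Send, Busy, Idle, Recv}
E[grant U AF E[grant U full]]: least fixpoint, start Z0 = Sat(AF E[grant U full]) = {Send, Busy, Idle, Recv}, add states in Sat(grant) with some successor in Z. Already a fixed point.
Sat(E[grant U AF E[grant U full]]) = {Send, Busy, Idle, Recv}

{Send, Busy, Idle, Recv}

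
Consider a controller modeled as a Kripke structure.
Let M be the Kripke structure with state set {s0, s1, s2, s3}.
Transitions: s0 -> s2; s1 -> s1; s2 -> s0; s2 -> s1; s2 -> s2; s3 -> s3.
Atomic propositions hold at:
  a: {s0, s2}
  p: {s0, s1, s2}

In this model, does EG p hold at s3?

EG p: greatest fixpoint, start Z0 = {s0, s1, s2}, keep only states in Sat with some successor in Z. Already a fixed point.
Sat(EG p) = {s0, s1, s2}
s3 ∉ Sat(EG p) = {s0, s1, s2}, so the formula does not hold at s3.

No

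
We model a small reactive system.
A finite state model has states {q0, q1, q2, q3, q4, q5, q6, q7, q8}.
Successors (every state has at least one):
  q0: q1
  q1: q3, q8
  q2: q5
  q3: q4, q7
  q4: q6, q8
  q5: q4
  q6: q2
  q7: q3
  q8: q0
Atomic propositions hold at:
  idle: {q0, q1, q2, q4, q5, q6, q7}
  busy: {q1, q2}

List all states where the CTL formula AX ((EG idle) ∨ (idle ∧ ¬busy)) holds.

EG idle: greatest fixpoint, start Z0 = {q0, q1, q2, q4, q5, q6, q7}, keep only states in Sat with some successor in Z. Z1 = {q0, q2, q4, q5, q6}; Z2 = {q2, q4, q5, q6}; fixed.
Sat(EG idle) = {q2, q4, q5, q6}
Sat(¬busy) = {q0, q3, q4, q5, q6, q7, q8}
Sat(idle ∧ ¬busy) = {q0, q4, q5, q6, q7}
Sat((EG idle) ∨ (idle ∧ ¬busy)) = {q0, q2, q4, q5, q6, q7}
Sat(AX ((EG idle) ∨ (idle ∧ ¬busy))) = {s : every successor in {q0, q2, q4, q5, q6, q7}} = {q2, q3, q5, q6, q8}

{q2, q3, q5, q6, q8}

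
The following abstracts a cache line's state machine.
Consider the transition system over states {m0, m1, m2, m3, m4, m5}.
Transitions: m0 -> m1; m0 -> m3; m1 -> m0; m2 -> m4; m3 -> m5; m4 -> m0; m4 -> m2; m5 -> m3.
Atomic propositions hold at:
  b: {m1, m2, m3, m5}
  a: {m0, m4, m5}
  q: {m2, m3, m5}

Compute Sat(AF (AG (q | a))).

{m3, m5}

Sat(q | a) = {m0, m2, m3, m4, m5}
AG (q | a): greatest fixpoint, start Z0 = {m0, m2, m3, m4, m5}, keep only states in Sat with every successor in Z. Z1 = {m2, m3, m4, m5}; Z2 = {m2, m3, m5}; Z3 = {m3, m5}; fixed.
Sat(AG (q | a)) = {m3, m5}
AF (AG (q | a)): least fixpoint, start Z0 = {m3, m5}, add states with every successor in Z. Already a fixed point.
Sat(AF (AG (q | a))) = {m3, m5}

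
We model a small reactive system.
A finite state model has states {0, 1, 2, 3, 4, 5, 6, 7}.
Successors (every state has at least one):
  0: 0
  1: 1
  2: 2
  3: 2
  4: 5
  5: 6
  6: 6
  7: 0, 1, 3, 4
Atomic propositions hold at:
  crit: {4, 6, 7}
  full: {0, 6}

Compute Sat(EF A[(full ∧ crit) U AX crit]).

Sat(full ∧ crit) = {6}
Sat(AX crit) = {s : every successor in {4, 6, 7}} = {5, 6}
A[(full ∧ crit) U AX crit]: least fixpoint, start Z0 = Sat(AX crit) = {5, 6}, add states in Sat(full ∧ crit) with every successor in Z. Already a fixed point.
Sat(A[(full ∧ crit) U AX crit]) = {5, 6}
EF A[(full ∧ crit) U AX crit]: least fixpoint, start Z0 = {5, 6}, add states with some successor in Z. Z1 = {4, 5, 6}; Z2 = {4, 5, 6, 7}; fixed.
Sat(EF A[(full ∧ crit) U AX crit]) = {4, 5, 6, 7}

{4, 5, 6, 7}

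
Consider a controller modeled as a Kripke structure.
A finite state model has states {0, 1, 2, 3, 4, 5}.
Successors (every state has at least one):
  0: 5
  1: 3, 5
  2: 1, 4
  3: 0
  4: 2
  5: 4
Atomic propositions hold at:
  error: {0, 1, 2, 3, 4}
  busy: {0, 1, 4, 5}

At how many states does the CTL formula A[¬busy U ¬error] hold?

Sat(¬busy) = {2, 3}
Sat(¬error) = {5}
A[¬busy U ¬error]: least fixpoint, start Z0 = Sat(¬error) = {5}, add states in Sat(¬busy) with every successor in Z. Already a fixed point.
Sat(A[¬busy U ¬error]) = {5}
|Sat(A[¬busy U ¬error])| = |{5}| = 1.

1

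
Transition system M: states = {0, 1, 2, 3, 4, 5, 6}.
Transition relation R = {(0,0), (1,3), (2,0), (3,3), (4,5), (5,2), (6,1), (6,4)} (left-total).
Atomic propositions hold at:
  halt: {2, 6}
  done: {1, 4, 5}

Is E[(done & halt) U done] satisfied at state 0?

Sat(done & halt) = ∅
E[(done & halt) U done]: least fixpoint, start Z0 = Sat(done) = {1, 4, 5}, add states in Sat(done & halt) with some successor in Z. Already a fixed point.
Sat(E[(done & halt) U done]) = {1, 4, 5}
0 ∉ Sat(E[(done & halt) U done]) = {1, 4, 5}, so the formula does not hold at 0.

No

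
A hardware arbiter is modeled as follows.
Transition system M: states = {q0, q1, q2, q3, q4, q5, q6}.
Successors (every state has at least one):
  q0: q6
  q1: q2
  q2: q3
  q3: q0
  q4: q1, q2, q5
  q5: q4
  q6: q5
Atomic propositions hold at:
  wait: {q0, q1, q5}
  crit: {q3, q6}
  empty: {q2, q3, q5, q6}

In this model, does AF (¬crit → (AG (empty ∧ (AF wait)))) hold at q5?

No

Sat(¬crit) = {q0, q1, q2, q4, q5}
AF wait: least fixpoint, start Z0 = {q0, q1, q5}, add states with every successor in Z. Z1 = {q0, q1, q3, q5, q6}; Z2 = {q0, q1, q2, q3, q5, q6}; Z3 = {q0, q1, q2, q3, q4, q5, q6}; fixed.
Sat(AF wait) = {q0, q1, q2, q3, q4, q5, q6}
Sat(empty ∧ (AF wait)) = {q2, q3, q5, q6}
AG (empty ∧ (AF wait)): greatest fixpoint, start Z0 = {q2, q3, q5, q6}, keep only states in Sat with every successor in Z. Z1 = {q2, q6}; Z2 = ∅; fixed.
Sat(AG (empty ∧ (AF wait))) = ∅
Sat(¬crit → (AG (empty ∧ (AF wait)))) = {q3, q6}
AF (¬crit → (AG (empty ∧ (AF wait)))): least fixpoint, start Z0 = {q3, q6}, add states with every successor in Z. Z1 = {q0, q2, q3, q6}; Z2 = {q0, q1, q2, q3, q6}; fixed.
Sat(AF (¬crit → (AG (empty ∧ (AF wait))))) = {q0, q1, q2, q3, q6}
q5 ∉ Sat(AF (¬crit → (AG (empty ∧ (AF wait))))) = {q0, q1, q2, q3, q6}, so the formula does not hold at q5.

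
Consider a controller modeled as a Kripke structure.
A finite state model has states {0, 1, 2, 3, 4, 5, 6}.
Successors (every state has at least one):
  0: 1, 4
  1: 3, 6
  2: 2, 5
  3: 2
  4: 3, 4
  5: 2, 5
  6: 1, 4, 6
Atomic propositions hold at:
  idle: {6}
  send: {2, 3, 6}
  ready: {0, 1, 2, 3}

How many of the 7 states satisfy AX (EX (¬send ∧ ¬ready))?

Sat(¬send) = {0, 1, 4, 5}
Sat(¬ready) = {4, 5, 6}
Sat(¬send ∧ ¬ready) = {4, 5}
Sat(EX (¬send ∧ ¬ready)) = {s : some successor in {4, 5}} = {0, 2, 4, 5, 6}
Sat(AX (EX (¬send ∧ ¬ready))) = {s : every successor in {0, 2, 4, 5, 6}} = {2, 3, 5}
|Sat(AX (EX (¬send ∧ ¬ready)))| = |{2, 3, 5}| = 3.

3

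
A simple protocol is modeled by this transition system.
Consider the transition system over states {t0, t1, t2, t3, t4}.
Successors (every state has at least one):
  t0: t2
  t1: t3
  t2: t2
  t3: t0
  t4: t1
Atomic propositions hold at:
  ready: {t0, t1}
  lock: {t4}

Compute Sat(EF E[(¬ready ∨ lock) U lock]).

{t4}

Sat(¬ready) = {t2, t3, t4}
Sat(¬ready ∨ lock) = {t2, t3, t4}
E[(¬ready ∨ lock) U lock]: least fixpoint, start Z0 = Sat(lock) = {t4}, add states in Sat(¬ready ∨ lock) with some successor in Z. Already a fixed point.
Sat(E[(¬ready ∨ lock) U lock]) = {t4}
EF E[(¬ready ∨ lock) U lock]: least fixpoint, start Z0 = {t4}, add states with some successor in Z. Already a fixed point.
Sat(EF E[(¬ready ∨ lock) U lock]) = {t4}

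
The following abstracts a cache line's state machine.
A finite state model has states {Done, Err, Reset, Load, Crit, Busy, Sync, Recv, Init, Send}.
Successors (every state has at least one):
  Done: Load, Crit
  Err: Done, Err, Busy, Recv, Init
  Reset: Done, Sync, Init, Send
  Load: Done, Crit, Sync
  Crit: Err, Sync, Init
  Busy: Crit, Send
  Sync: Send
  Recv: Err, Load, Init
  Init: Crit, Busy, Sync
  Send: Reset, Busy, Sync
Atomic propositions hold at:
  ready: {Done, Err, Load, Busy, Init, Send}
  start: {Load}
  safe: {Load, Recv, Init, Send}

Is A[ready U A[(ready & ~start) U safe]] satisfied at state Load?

Yes

Sat(~start) = {Done, Err, Reset, Crit, Busy, Sync, Recv, Init, Send}
Sat(ready & ~start) = {Done, Err, Busy, Init, Send}
A[(ready & ~start) U safe]: least fixpoint, start Z0 = Sat(safe) = {Load, Recv, Init, Send}, add states in Sat(ready & ~start) with every successor in Z. Already a fixed point.
Sat(A[(ready & ~start) U safe]) = {Load, Recv, Init, Send}
A[ready U A[(ready & ~start) U safe]]: least fixpoint, start Z0 = Sat(A[(ready & ~start) U safe]) = {Load, Recv, Init, Send}, add states in Sat(ready) with every successor in Z. Already a fixed point.
Sat(A[ready U A[(ready & ~start) U safe]]) = {Load, Recv, Init, Send}
Load ∈ Sat(A[ready U A[(ready & ~start) U safe]]) = {Load, Recv, Init, Send}, so the formula holds at Load.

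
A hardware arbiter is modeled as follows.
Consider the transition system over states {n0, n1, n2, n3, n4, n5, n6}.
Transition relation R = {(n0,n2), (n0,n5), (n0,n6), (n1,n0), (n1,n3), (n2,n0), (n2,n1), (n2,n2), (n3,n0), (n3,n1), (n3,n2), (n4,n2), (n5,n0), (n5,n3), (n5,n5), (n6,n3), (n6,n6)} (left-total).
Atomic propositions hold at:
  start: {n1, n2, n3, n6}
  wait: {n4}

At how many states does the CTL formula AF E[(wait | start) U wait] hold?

1

Sat(wait | start) = {n1, n2, n3, n4, n6}
E[(wait | start) U wait]: least fixpoint, start Z0 = Sat(wait) = {n4}, add states in Sat(wait | start) with some successor in Z. Already a fixed point.
Sat(E[(wait | start) U wait]) = {n4}
AF E[(wait | start) U wait]: least fixpoint, start Z0 = {n4}, add states with every successor in Z. Already a fixed point.
Sat(AF E[(wait | start) U wait]) = {n4}
|Sat(AF E[(wait | start) U wait])| = |{n4}| = 1.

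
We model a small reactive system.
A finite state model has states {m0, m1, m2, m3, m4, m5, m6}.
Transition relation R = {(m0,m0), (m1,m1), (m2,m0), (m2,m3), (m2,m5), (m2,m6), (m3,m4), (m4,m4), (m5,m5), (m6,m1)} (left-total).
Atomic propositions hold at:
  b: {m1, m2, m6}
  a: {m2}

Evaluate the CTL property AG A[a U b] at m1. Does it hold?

A[a U b]: least fixpoint, start Z0 = Sat(b) = {m1, m2, m6}, add states in Sat(a) with every successor in Z. Already a fixed point.
Sat(A[a U b]) = {m1, m2, m6}
AG A[a U b]: greatest fixpoint, start Z0 = {m1, m2, m6}, keep only states in Sat with every successor in Z. Z1 = {m1, m6}; fixed.
Sat(AG A[a U b]) = {m1, m6}
m1 ∈ Sat(AG A[a U b]) = {m1, m6}, so the formula holds at m1.

Yes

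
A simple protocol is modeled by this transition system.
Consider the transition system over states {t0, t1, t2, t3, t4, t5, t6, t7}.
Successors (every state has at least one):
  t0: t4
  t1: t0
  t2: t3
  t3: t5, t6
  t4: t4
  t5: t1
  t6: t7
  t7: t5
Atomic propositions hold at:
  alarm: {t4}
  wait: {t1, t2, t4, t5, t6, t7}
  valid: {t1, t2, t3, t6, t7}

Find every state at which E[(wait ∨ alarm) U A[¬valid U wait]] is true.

{t0, t1, t2, t4, t5, t6, t7}

Sat(wait ∨ alarm) = {t1, t2, t4, t5, t6, t7}
Sat(¬valid) = {t0, t4, t5}
A[¬valid U wait]: least fixpoint, start Z0 = Sat(wait) = {t1, t2, t4, t5, t6, t7}, add states in Sat(¬valid) with every successor in Z. Z1 = {t0, t1, t2, t4, t5, t6, t7}; fixed.
Sat(A[¬valid U wait]) = {t0, t1, t2, t4, t5, t6, t7}
E[(wait ∨ alarm) U A[¬valid U wait]]: least fixpoint, start Z0 = Sat(A[¬valid U wait]) = {t0, t1, t2, t4, t5, t6, t7}, add states in Sat(wait ∨ alarm) with some successor in Z. Already a fixed point.
Sat(E[(wait ∨ alarm) U A[¬valid U wait]]) = {t0, t1, t2, t4, t5, t6, t7}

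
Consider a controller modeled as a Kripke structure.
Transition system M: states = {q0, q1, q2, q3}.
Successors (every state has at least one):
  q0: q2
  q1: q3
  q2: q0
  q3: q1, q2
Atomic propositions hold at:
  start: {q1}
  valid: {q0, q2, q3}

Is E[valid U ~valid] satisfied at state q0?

Sat(~valid) = {q1}
E[valid U ~valid]: least fixpoint, start Z0 = Sat(~valid) = {q1}, add states in Sat(valid) with some successor in Z. Z1 = {q1, q3}; fixed.
Sat(E[valid U ~valid]) = {q1, q3}
q0 ∉ Sat(E[valid U ~valid]) = {q1, q3}, so the formula does not hold at q0.

No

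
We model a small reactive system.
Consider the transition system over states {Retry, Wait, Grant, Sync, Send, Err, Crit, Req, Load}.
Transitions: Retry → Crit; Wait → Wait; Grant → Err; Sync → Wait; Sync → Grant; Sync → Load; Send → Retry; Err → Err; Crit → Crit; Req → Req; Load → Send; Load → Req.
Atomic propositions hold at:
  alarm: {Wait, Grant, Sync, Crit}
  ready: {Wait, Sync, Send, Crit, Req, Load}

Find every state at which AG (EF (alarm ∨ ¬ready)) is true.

Sat(¬ready) = {Retry, Grant, Err}
Sat(alarm ∨ ¬ready) = {Retry, Wait, Grant, Sync, Err, Crit}
EF (alarm ∨ ¬ready): least fixpoint, start Z0 = {Retry, Wait, Grant, Sync, Err, Crit}, add states with some successor in Z. Z1 = {Retry, Wait, Grant, Sync, Send, Err, Crit}; Z2 = {Retry, Wait, Grant, Sync, Send, Err, Crit, Load}; fixed.
Sat(EF (alarm ∨ ¬ready)) = {Retry, Wait, Grant, Sync, Send, Err, Crit, Load}
AG (EF (alarm ∨ ¬ready)): greatest fixpoint, start Z0 = {Retry, Wait, Grant, Sync, Send, Err, Crit, Load}, keep only states in Sat with every successor in Z. Z1 = {Retry, Wait, Grant, Sync, Send, Err, Crit}; Z2 = {Retry, Wait, Grant, Send, Err, Crit}; fixed.
Sat(AG (EF (alarm ∨ ¬ready))) = {Retry, Wait, Grant, Send, Err, Crit}

{Retry, Wait, Grant, Send, Err, Crit}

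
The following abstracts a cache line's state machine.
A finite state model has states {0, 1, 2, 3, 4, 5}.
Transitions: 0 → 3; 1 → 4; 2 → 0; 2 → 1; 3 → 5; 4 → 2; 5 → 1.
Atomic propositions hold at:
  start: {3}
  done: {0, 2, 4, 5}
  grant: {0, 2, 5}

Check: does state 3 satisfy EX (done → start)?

No

Sat(done → start) = {1, 3}
Sat(EX (done → start)) = {s : some successor in {1, 3}} = {0, 2, 5}
3 ∉ Sat(EX (done → start)) = {0, 2, 5}, so the formula does not hold at 3.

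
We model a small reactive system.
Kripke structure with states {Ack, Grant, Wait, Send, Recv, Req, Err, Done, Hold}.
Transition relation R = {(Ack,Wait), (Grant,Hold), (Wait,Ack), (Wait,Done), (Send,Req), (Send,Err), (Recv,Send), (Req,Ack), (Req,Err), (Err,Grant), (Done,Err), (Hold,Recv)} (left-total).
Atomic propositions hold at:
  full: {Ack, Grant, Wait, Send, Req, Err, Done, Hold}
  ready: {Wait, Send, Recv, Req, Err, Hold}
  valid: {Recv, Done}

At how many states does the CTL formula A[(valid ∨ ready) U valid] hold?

3

Sat(valid ∨ ready) = {Wait, Send, Recv, Req, Err, Done, Hold}
A[(valid ∨ ready) U valid]: least fixpoint, start Z0 = Sat(valid) = {Recv, Done}, add states in Sat(valid ∨ ready) with every successor in Z. Z1 = {Recv, Done, Hold}; fixed.
Sat(A[(valid ∨ ready) U valid]) = {Recv, Done, Hold}
|Sat(A[(valid ∨ ready) U valid])| = |{Recv, Done, Hold}| = 3.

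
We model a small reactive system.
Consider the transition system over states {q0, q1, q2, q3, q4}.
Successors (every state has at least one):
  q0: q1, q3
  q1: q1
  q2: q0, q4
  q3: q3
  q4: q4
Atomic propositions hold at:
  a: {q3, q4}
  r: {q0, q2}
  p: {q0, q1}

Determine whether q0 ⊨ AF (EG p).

Yes

EG p: greatest fixpoint, start Z0 = {q0, q1}, keep only states in Sat with some successor in Z. Already a fixed point.
Sat(EG p) = {q0, q1}
AF (EG p): least fixpoint, start Z0 = {q0, q1}, add states with every successor in Z. Already a fixed point.
Sat(AF (EG p)) = {q0, q1}
q0 ∈ Sat(AF (EG p)) = {q0, q1}, so the formula holds at q0.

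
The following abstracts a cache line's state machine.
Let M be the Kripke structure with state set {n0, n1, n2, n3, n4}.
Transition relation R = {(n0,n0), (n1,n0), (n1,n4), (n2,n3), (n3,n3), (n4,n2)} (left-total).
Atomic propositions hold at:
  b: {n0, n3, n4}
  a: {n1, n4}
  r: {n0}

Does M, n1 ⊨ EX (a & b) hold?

Sat(a & b) = {n4}
Sat(EX (a & b)) = {s : some successor in {n4}} = {n1}
n1 ∈ Sat(EX (a & b)) = {n1}, so the formula holds at n1.

Yes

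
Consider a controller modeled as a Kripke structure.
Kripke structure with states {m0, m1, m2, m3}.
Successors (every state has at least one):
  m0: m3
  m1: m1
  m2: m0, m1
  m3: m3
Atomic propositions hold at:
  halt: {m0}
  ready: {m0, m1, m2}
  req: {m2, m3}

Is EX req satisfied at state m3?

Sat(EX req) = {s : some successor in {m2, m3}} = {m0, m3}
m3 ∈ Sat(EX req) = {m0, m3}, so the formula holds at m3.

Yes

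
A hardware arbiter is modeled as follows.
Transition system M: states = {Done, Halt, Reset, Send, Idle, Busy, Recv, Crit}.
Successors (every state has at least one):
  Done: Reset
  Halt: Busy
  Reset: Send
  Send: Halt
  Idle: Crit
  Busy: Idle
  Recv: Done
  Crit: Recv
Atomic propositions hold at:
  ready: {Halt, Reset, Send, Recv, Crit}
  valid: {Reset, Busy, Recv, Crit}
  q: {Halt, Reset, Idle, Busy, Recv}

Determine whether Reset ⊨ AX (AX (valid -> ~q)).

Sat(~q) = {Done, Send, Crit}
Sat(valid -> ~q) = {Done, Halt, Send, Idle, Crit}
Sat(AX (valid -> ~q)) = {s : every successor in {Done, Halt, Send, Idle, Crit}} = {Reset, Send, Idle, Busy, Recv}
Sat(AX (AX (valid -> ~q))) = {s : every successor in {Reset, Send, Idle, Busy, Recv}} = {Done, Halt, Reset, Busy, Crit}
Reset ∈ Sat(AX (AX (valid -> ~q))) = {Done, Halt, Reset, Busy, Crit}, so the formula holds at Reset.

Yes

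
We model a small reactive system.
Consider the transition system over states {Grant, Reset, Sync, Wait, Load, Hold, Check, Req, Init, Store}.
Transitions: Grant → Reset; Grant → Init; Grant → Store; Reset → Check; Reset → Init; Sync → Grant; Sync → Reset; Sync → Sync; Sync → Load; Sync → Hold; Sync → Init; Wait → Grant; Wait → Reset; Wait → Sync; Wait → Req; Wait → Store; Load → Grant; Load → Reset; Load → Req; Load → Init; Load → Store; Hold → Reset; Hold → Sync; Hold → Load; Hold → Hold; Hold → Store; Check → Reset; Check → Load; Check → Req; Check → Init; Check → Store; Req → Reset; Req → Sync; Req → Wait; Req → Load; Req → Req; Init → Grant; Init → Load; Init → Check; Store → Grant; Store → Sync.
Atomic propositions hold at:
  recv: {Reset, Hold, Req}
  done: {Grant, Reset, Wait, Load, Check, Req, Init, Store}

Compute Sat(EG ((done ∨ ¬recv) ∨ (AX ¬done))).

Sat(¬recv) = {Grant, Sync, Wait, Load, Check, Init, Store}
Sat(done ∨ ¬recv) = {Grant, Reset, Sync, Wait, Load, Check, Req, Init, Store}
Sat(¬done) = {Sync, Hold}
Sat(AX ¬done) = {s : every successor in {Sync, Hold}} = ∅
Sat((done ∨ ¬recv) ∨ (AX ¬done)) = {Grant, Reset, Sync, Wait, Load, Check, Req, Init, Store}
EG ((done ∨ ¬recv) ∨ (AX ¬done)): greatest fixpoint, start Z0 = {Grant, Reset, Sync, Wait, Load, Check, Req, Init, Store}, keep only states in Sat with some successor in Z. Already a fixed point.
Sat(EG ((done ∨ ¬recv) ∨ (AX ¬done))) = {Grant, Reset, Sync, Wait, Load, Check, Req, Init, Store}

{Grant, Reset, Sync, Wait, Load, Check, Req, Init, Store}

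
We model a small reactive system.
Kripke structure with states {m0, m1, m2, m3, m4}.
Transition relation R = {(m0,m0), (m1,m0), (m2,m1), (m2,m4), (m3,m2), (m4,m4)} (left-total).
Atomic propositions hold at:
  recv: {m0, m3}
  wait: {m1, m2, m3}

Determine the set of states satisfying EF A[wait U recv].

A[wait U recv]: least fixpoint, start Z0 = Sat(recv) = {m0, m3}, add states in Sat(wait) with every successor in Z. Z1 = {m0, m1, m3}; fixed.
Sat(A[wait U recv]) = {m0, m1, m3}
EF A[wait U recv]: least fixpoint, start Z0 = {m0, m1, m3}, add states with some successor in Z. Z1 = {m0, m1, m2, m3}; fixed.
Sat(EF A[wait U recv]) = {m0, m1, m2, m3}

{m0, m1, m2, m3}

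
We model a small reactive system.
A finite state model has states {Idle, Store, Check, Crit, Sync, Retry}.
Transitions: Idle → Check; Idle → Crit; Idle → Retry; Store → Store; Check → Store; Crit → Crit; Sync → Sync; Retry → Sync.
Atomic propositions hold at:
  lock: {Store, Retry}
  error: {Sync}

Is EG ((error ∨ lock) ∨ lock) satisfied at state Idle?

No

Sat(error ∨ lock) = {Store, Sync, Retry}
Sat((error ∨ lock) ∨ lock) = {Store, Sync, Retry}
EG ((error ∨ lock) ∨ lock): greatest fixpoint, start Z0 = {Store, Sync, Retry}, keep only states in Sat with some successor in Z. Already a fixed point.
Sat(EG ((error ∨ lock) ∨ lock)) = {Store, Sync, Retry}
Idle ∉ Sat(EG ((error ∨ lock) ∨ lock)) = {Store, Sync, Retry}, so the formula does not hold at Idle.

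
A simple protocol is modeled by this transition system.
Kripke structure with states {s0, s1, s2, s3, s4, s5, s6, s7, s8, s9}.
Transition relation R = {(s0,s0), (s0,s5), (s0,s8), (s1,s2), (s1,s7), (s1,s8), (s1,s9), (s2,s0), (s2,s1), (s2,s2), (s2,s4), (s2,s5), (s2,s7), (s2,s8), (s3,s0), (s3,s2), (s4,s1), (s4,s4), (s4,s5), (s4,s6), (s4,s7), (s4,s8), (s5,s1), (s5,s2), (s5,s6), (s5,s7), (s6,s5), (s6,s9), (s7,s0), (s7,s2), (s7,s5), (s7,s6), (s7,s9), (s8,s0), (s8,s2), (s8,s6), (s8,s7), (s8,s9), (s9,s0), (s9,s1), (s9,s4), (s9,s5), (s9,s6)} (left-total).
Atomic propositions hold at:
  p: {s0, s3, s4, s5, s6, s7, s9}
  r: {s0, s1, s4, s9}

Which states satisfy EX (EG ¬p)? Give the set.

{s0, s1, s2, s3, s4, s5, s7, s8, s9}

Sat(¬p) = {s1, s2, s8}
EG ¬p: greatest fixpoint, start Z0 = {s1, s2, s8}, keep only states in Sat with some successor in Z. Already a fixed point.
Sat(EG ¬p) = {s1, s2, s8}
Sat(EX (EG ¬p)) = {s : some successor in {s1, s2, s8}} = {s0, s1, s2, s3, s4, s5, s7, s8, s9}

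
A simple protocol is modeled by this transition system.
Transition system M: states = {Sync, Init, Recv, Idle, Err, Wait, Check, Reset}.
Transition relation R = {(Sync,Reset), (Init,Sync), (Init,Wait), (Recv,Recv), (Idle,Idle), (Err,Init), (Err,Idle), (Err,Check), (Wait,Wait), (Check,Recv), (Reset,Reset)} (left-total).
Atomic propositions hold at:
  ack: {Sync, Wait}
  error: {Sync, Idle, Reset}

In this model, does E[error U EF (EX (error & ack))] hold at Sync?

Sat(error & ack) = {Sync}
Sat(EX (error & ack)) = {s : some successor in {Sync}} = {Init}
EF (EX (error & ack)): least fixpoint, start Z0 = {Init}, add states with some successor in Z. Z1 = {Init, Err}; fixed.
Sat(EF (EX (error & ack))) = {Init, Err}
E[error U EF (EX (error & ack))]: least fixpoint, start Z0 = Sat(EF (EX (error & ack))) = {Init, Err}, add states in Sat(error) with some successor in Z. Already a fixed point.
Sat(E[error U EF (EX (error & ack))]) = {Init, Err}
Sync ∉ Sat(E[error U EF (EX (error & ack))]) = {Init, Err}, so the formula does not hold at Sync.

No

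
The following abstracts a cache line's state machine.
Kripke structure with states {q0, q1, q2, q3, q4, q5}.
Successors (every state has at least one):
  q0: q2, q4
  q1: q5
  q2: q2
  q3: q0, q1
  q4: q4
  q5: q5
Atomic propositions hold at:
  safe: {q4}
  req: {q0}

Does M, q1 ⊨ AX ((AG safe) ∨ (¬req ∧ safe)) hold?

No

AG safe: greatest fixpoint, start Z0 = {q4}, keep only states in Sat with every successor in Z. Already a fixed point.
Sat(AG safe) = {q4}
Sat(¬req) = {q1, q2, q3, q4, q5}
Sat(¬req ∧ safe) = {q4}
Sat((AG safe) ∨ (¬req ∧ safe)) = {q4}
Sat(AX ((AG safe) ∨ (¬req ∧ safe))) = {s : every successor in {q4}} = {q4}
q1 ∉ Sat(AX ((AG safe) ∨ (¬req ∧ safe))) = {q4}, so the formula does not hold at q1.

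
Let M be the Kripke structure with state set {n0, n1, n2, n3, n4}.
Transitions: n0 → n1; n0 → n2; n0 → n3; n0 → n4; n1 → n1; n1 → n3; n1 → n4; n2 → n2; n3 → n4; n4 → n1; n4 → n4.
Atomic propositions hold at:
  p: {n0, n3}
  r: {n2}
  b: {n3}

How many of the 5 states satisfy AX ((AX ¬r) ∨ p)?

Sat(¬r) = {n0, n1, n3, n4}
Sat(AX ¬r) = {s : every successor in {n0, n1, n3, n4}} = {n1, n3, n4}
Sat((AX ¬r) ∨ p) = {n0, n1, n3, n4}
Sat(AX ((AX ¬r) ∨ p)) = {s : every successor in {n0, n1, n3, n4}} = {n1, n3, n4}
|Sat(AX ((AX ¬r) ∨ p))| = |{n1, n3, n4}| = 3.

3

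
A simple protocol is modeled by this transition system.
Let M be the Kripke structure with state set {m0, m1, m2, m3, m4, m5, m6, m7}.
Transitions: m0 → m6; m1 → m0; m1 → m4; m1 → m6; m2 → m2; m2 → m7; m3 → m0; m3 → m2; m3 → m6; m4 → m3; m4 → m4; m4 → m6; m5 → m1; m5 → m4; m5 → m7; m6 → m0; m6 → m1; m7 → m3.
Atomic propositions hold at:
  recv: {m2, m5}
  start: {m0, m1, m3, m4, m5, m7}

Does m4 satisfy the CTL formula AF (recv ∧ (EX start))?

No

Sat(EX start) = {s : some successor in {m0, m1, m3, m4, m5, m7}} = {m1, m2, m3, m4, m5, m6, m7}
Sat(recv ∧ (EX start)) = {m2, m5}
AF (recv ∧ (EX start)): least fixpoint, start Z0 = {m2, m5}, add states with every successor in Z. Already a fixed point.
Sat(AF (recv ∧ (EX start))) = {m2, m5}
m4 ∉ Sat(AF (recv ∧ (EX start))) = {m2, m5}, so the formula does not hold at m4.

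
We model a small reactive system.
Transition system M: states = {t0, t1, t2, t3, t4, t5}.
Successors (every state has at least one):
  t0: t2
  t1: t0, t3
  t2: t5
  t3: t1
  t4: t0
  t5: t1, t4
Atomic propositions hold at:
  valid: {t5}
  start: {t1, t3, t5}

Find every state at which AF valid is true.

AF valid: least fixpoint, start Z0 = {t5}, add states with every successor in Z. Z1 = {t2, t5}; Z2 = {t0, t2, t5}; Z3 = {t0, t2, t4, t5}; fixed.
Sat(AF valid) = {t0, t2, t4, t5}

{t0, t2, t4, t5}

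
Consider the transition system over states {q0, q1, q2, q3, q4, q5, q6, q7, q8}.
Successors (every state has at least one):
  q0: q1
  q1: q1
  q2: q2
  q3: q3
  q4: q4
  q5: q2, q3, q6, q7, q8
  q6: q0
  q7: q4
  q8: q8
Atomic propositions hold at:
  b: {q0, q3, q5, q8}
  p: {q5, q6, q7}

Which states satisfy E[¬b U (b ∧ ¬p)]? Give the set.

{q0, q3, q6, q8}

Sat(¬b) = {q1, q2, q4, q6, q7}
Sat(¬p) = {q0, q1, q2, q3, q4, q8}
Sat(b ∧ ¬p) = {q0, q3, q8}
E[¬b U (b ∧ ¬p)]: least fixpoint, start Z0 = Sat((b ∧ ¬p)) = {q0, q3, q8}, add states in Sat(¬b) with some successor in Z. Z1 = {q0, q3, q6, q8}; fixed.
Sat(E[¬b U (b ∧ ¬p)]) = {q0, q3, q6, q8}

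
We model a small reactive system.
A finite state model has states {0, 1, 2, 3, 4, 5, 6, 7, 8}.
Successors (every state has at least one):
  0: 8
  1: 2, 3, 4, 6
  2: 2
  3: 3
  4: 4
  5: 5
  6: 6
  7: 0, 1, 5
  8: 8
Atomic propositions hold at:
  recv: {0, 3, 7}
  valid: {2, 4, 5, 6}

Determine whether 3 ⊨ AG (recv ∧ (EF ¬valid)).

Yes

Sat(¬valid) = {0, 1, 3, 7, 8}
EF ¬valid: least fixpoint, start Z0 = {0, 1, 3, 7, 8}, add states with some successor in Z. Already a fixed point.
Sat(EF ¬valid) = {0, 1, 3, 7, 8}
Sat(recv ∧ (EF ¬valid)) = {0, 3, 7}
AG (recv ∧ (EF ¬valid)): greatest fixpoint, start Z0 = {0, 3, 7}, keep only states in Sat with every successor in Z. Z1 = {3}; fixed.
Sat(AG (recv ∧ (EF ¬valid))) = {3}
3 ∈ Sat(AG (recv ∧ (EF ¬valid))) = {3}, so the formula holds at 3.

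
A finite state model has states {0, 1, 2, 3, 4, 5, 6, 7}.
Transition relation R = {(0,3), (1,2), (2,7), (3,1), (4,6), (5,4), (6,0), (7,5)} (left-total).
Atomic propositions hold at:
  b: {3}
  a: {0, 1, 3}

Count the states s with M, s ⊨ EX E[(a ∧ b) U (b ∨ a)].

3

Sat(a ∧ b) = {3}
Sat(b ∨ a) = {0, 1, 3}
E[(a ∧ b) U (b ∨ a)]: least fixpoint, start Z0 = Sat((b ∨ a)) = {0, 1, 3}, add states in Sat(a ∧ b) with some successor in Z. Already a fixed point.
Sat(E[(a ∧ b) U (b ∨ a)]) = {0, 1, 3}
Sat(EX E[(a ∧ b) U (b ∨ a)]) = {s : some successor in {0, 1, 3}} = {0, 3, 6}
|Sat(EX E[(a ∧ b) U (b ∨ a)])| = |{0, 3, 6}| = 3.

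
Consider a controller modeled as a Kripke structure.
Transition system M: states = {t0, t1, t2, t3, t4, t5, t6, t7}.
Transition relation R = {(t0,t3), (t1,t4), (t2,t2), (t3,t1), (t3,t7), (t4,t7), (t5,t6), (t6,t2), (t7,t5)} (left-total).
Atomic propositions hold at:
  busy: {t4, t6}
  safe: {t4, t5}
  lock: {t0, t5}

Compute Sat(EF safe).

{t0, t1, t3, t4, t5, t7}

EF safe: least fixpoint, start Z0 = {t4, t5}, add states with some successor in Z. Z1 = {t1, t4, t5, t7}; Z2 = {t1, t3, t4, t5, t7}; Z3 = {t0, t1, t3, t4, t5, t7}; fixed.
Sat(EF safe) = {t0, t1, t3, t4, t5, t7}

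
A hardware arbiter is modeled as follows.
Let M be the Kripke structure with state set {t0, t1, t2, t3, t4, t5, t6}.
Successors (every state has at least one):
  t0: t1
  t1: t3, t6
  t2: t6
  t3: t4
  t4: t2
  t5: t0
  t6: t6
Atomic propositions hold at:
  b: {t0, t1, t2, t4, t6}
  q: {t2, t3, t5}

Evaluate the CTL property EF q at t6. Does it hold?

EF q: least fixpoint, start Z0 = {t2, t3, t5}, add states with some successor in Z. Z1 = {t1, t2, t3, t4, t5}; Z2 = {t0, t1, t2, t3, t4, t5}; fixed.
Sat(EF q) = {t0, t1, t2, t3, t4, t5}
t6 ∉ Sat(EF q) = {t0, t1, t2, t3, t4, t5}, so the formula does not hold at t6.

No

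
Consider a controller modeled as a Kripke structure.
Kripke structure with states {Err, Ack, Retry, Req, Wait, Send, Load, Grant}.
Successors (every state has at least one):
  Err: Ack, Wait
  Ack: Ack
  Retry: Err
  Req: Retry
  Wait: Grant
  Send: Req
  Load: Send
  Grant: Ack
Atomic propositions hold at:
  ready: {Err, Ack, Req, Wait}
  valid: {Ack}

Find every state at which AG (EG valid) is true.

EG valid: greatest fixpoint, start Z0 = {Ack}, keep only states in Sat with some successor in Z. Already a fixed point.
Sat(EG valid) = {Ack}
AG (EG valid): greatest fixpoint, start Z0 = {Ack}, keep only states in Sat with every successor in Z. Already a fixed point.
Sat(AG (EG valid)) = {Ack}

{Ack}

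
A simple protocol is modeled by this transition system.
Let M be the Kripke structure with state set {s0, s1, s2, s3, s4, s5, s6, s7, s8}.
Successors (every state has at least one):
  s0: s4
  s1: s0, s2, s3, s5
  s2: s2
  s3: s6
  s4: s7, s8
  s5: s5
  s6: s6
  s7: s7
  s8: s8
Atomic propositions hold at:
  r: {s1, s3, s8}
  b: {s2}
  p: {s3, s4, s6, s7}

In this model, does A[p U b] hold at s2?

A[p U b]: least fixpoint, start Z0 = Sat(b) = {s2}, add states in Sat(p) with every successor in Z. Already a fixed point.
Sat(A[p U b]) = {s2}
s2 ∈ Sat(A[p U b]) = {s2}, so the formula holds at s2.

Yes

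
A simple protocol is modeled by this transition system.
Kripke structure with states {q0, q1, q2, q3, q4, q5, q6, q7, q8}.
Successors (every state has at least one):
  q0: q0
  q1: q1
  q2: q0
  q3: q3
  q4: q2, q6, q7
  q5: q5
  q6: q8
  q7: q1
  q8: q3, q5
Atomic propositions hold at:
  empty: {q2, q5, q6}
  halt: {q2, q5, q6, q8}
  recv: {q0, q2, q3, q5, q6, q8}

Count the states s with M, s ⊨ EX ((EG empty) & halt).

EG empty: greatest fixpoint, start Z0 = {q2, q5, q6}, keep only states in Sat with some successor in Z. Z1 = {q5}; fixed.
Sat(EG empty) = {q5}
Sat((EG empty) & halt) = {q5}
Sat(EX ((EG empty) & halt)) = {s : some successor in {q5}} = {q5, q8}
|Sat(EX ((EG empty) & halt))| = |{q5, q8}| = 2.

2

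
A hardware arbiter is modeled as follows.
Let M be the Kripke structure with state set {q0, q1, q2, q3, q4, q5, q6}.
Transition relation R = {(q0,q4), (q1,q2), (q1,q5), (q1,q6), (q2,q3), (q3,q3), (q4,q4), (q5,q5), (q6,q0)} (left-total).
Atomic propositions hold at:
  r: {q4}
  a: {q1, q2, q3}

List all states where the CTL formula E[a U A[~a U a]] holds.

{q1, q2, q3}

Sat(~a) = {q0, q4, q5, q6}
A[~a U a]: least fixpoint, start Z0 = Sat(a) = {q1, q2, q3}, add states in Sat(~a) with every successor in Z. Already a fixed point.
Sat(A[~a U a]) = {q1, q2, q3}
E[a U A[~a U a]]: least fixpoint, start Z0 = Sat(A[~a U a]) = {q1, q2, q3}, add states in Sat(a) with some successor in Z. Already a fixed point.
Sat(E[a U A[~a U a]]) = {q1, q2, q3}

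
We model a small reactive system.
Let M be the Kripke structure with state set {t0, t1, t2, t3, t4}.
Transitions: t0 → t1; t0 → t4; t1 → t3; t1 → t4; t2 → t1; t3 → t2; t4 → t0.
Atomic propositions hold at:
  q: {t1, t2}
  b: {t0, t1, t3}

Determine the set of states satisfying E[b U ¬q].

Sat(¬q) = {t0, t3, t4}
E[b U ¬q]: least fixpoint, start Z0 = Sat(¬q) = {t0, t3, t4}, add states in Sat(b) with some successor in Z. Z1 = {t0, t1, t3, t4}; fixed.
Sat(E[b U ¬q]) = {t0, t1, t3, t4}

{t0, t1, t3, t4}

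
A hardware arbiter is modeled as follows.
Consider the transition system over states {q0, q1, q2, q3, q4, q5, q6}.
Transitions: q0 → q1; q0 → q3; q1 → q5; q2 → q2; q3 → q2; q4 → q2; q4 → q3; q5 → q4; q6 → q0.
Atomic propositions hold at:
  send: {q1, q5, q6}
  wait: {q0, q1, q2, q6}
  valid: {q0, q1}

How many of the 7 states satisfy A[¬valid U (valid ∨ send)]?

Sat(¬valid) = {q2, q3, q4, q5, q6}
Sat(valid ∨ send) = {q0, q1, q5, q6}
A[¬valid U (valid ∨ send)]: least fixpoint, start Z0 = Sat((valid ∨ send)) = {q0, q1, q5, q6}, add states in Sat(¬valid) with every successor in Z. Already a fixed point.
Sat(A[¬valid U (valid ∨ send)]) = {q0, q1, q5, q6}
|Sat(A[¬valid U (valid ∨ send)])| = |{q0, q1, q5, q6}| = 4.

4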